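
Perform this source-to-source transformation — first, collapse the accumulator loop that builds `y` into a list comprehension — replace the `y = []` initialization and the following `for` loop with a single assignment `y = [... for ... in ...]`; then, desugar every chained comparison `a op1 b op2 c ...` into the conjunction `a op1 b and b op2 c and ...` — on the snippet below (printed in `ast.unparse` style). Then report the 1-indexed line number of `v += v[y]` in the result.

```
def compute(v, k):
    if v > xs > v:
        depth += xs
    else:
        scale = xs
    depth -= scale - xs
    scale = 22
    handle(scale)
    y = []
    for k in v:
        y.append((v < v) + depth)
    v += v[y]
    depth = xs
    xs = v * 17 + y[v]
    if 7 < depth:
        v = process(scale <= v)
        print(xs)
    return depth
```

10

Transformed code:
def compute(v, k):
    if v > xs and xs > v:
        depth += xs
    else:
        scale = xs
    depth -= scale - xs
    scale = 22
    handle(scale)
    y = [(v < v) + depth for k in v]
    v += v[y]
    depth = xs
    xs = v * 17 + y[v]
    if 7 < depth:
        v = process(scale <= v)
        print(xs)
    return depth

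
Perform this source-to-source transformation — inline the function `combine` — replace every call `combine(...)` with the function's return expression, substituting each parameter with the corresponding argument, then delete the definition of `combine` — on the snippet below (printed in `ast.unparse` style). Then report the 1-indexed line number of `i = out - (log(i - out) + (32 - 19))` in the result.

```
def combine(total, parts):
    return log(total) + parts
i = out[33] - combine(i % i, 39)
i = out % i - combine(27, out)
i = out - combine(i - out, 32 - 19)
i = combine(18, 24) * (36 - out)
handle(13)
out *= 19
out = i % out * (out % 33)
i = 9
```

Transformed code:
i = out[33] - (log(i % i) + 39)
i = out % i - (log(27) + out)
i = out - (log(i - out) + (32 - 19))
i = (log(18) + 24) * (36 - out)
handle(13)
out *= 19
out = i % out * (out % 33)
i = 9

3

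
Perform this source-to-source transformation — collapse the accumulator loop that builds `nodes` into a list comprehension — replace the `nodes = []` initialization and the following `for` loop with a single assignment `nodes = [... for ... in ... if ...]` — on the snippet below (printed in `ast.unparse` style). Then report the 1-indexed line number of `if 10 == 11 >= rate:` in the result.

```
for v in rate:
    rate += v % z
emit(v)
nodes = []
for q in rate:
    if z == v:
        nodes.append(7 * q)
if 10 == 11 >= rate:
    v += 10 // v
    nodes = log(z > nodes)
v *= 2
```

Transformed code:
for v in rate:
    rate += v % z
emit(v)
nodes = [7 * q for q in rate if z == v]
if 10 == 11 >= rate:
    v += 10 // v
    nodes = log(z > nodes)
v *= 2

5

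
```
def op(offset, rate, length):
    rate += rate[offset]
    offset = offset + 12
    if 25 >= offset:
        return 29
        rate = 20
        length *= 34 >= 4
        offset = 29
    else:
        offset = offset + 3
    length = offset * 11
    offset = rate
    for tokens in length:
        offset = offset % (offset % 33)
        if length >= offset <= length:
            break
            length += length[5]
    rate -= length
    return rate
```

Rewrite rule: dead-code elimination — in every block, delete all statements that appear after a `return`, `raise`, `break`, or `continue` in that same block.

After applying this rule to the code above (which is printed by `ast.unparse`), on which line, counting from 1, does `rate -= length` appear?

Transformed code:
def op(offset, rate, length):
    rate += rate[offset]
    offset = offset + 12
    if 25 >= offset:
        return 29
    else:
        offset = offset + 3
    length = offset * 11
    offset = rate
    for tokens in length:
        offset = offset % (offset % 33)
        if length >= offset <= length:
            break
    rate -= length
    return rate

14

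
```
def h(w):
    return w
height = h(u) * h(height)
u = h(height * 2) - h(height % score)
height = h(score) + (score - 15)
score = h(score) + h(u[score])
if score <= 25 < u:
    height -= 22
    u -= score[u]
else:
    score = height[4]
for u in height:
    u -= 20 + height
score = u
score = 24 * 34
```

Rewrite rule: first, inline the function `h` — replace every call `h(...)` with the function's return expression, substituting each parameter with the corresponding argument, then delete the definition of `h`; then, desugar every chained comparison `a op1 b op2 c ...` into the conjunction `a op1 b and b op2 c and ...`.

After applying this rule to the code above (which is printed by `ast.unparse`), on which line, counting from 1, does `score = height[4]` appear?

Transformed code:
height = u * height
u = height * 2 - height % score
height = score + (score - 15)
score = score + u[score]
if score <= 25 and 25 < u:
    height -= 22
    u -= score[u]
else:
    score = height[4]
for u in height:
    u -= 20 + height
score = u
score = 24 * 34

9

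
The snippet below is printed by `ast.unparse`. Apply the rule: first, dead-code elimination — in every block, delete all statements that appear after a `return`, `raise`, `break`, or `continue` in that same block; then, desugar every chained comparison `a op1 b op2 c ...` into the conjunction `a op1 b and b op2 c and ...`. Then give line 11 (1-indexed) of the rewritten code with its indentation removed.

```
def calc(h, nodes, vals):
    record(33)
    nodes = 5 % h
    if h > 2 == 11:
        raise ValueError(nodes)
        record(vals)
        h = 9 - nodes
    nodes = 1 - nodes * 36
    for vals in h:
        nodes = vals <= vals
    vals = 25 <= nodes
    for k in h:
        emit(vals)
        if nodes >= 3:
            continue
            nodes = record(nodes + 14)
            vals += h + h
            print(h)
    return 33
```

emit(vals)

Transformed code:
def calc(h, nodes, vals):
    record(33)
    nodes = 5 % h
    if h > 2 and 2 == 11:
        raise ValueError(nodes)
    nodes = 1 - nodes * 36
    for vals in h:
        nodes = vals <= vals
    vals = 25 <= nodes
    for k in h:
        emit(vals)
        if nodes >= 3:
            continue
    return 33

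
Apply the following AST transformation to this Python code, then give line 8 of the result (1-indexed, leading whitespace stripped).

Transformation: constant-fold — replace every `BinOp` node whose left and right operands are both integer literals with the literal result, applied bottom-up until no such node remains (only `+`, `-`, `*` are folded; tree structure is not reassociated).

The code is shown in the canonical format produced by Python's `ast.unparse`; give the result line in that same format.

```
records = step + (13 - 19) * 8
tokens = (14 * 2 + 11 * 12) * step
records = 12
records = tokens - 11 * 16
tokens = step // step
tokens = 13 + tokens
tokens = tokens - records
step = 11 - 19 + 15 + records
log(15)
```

step = 7 + records

Transformed code:
records = step + -48
tokens = 160 * step
records = 12
records = tokens - 176
tokens = step // step
tokens = 13 + tokens
tokens = tokens - records
step = 7 + records
log(15)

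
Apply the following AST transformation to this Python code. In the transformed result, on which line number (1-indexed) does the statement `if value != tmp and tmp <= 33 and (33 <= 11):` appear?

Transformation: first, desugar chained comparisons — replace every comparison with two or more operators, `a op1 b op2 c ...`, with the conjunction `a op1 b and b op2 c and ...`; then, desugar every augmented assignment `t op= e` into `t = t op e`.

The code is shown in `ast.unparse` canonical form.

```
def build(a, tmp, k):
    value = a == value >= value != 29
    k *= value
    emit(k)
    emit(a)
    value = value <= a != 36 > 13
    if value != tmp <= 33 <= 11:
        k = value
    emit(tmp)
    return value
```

7

Transformed code:
def build(a, tmp, k):
    value = a == value and value >= value and (value != 29)
    k = k * value
    emit(k)
    emit(a)
    value = value <= a and a != 36 and (36 > 13)
    if value != tmp and tmp <= 33 and (33 <= 11):
        k = value
    emit(tmp)
    return value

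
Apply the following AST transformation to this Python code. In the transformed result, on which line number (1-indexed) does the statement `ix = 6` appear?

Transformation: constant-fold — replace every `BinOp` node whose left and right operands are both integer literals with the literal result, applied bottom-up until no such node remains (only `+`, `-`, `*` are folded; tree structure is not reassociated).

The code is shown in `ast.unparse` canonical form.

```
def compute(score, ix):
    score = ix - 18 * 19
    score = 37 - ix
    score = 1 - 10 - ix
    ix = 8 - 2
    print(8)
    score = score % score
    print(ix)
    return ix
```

Transformed code:
def compute(score, ix):
    score = ix - 342
    score = 37 - ix
    score = -9 - ix
    ix = 6
    print(8)
    score = score % score
    print(ix)
    return ix

5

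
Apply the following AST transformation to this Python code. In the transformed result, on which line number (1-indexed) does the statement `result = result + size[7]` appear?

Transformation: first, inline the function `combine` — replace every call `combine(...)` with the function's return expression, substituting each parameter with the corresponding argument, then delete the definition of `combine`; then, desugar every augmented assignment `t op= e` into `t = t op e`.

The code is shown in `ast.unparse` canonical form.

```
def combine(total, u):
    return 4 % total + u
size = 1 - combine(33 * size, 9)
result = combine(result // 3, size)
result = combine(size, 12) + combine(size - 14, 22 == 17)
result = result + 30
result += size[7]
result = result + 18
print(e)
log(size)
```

5

Transformed code:
size = 1 - (4 % (33 * size) + 9)
result = 4 % (result // 3) + size
result = 4 % size + 12 + (4 % (size - 14) + (22 == 17))
result = result + 30
result = result + size[7]
result = result + 18
print(e)
log(size)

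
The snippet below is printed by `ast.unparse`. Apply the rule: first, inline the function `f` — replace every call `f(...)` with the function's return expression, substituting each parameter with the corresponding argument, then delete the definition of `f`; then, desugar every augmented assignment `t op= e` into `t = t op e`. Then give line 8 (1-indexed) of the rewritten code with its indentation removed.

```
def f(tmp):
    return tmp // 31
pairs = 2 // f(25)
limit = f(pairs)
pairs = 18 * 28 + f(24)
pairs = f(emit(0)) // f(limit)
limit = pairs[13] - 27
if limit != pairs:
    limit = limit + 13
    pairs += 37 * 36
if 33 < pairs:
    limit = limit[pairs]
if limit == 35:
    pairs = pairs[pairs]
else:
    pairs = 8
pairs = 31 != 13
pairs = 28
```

Transformed code:
pairs = 2 // (25 // 31)
limit = pairs // 31
pairs = 18 * 28 + 24 // 31
pairs = emit(0) // 31 // (limit // 31)
limit = pairs[13] - 27
if limit != pairs:
    limit = limit + 13
    pairs = pairs + 37 * 36
if 33 < pairs:
    limit = limit[pairs]
if limit == 35:
    pairs = pairs[pairs]
else:
    pairs = 8
pairs = 31 != 13
pairs = 28

pairs = pairs + 37 * 36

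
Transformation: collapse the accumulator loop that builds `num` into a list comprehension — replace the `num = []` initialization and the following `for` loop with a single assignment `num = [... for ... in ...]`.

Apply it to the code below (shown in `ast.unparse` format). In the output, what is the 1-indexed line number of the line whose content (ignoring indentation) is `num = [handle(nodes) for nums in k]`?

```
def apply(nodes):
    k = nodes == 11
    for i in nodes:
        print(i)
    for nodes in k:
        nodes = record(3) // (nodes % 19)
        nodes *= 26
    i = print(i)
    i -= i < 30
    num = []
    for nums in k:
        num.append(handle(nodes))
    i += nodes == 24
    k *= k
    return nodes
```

10

Transformed code:
def apply(nodes):
    k = nodes == 11
    for i in nodes:
        print(i)
    for nodes in k:
        nodes = record(3) // (nodes % 19)
        nodes *= 26
    i = print(i)
    i -= i < 30
    num = [handle(nodes) for nums in k]
    i += nodes == 24
    k *= k
    return nodes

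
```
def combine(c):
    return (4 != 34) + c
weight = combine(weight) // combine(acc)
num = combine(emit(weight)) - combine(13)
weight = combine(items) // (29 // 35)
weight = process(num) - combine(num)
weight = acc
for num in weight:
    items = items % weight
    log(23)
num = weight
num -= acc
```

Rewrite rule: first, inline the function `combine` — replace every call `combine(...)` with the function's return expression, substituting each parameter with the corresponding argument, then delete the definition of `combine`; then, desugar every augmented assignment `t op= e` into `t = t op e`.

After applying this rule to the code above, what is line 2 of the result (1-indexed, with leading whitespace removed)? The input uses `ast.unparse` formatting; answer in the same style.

Transformed code:
weight = ((4 != 34) + weight) // ((4 != 34) + acc)
num = (4 != 34) + emit(weight) - ((4 != 34) + 13)
weight = ((4 != 34) + items) // (29 // 35)
weight = process(num) - ((4 != 34) + num)
weight = acc
for num in weight:
    items = items % weight
    log(23)
num = weight
num = num - acc

num = (4 != 34) + emit(weight) - ((4 != 34) + 13)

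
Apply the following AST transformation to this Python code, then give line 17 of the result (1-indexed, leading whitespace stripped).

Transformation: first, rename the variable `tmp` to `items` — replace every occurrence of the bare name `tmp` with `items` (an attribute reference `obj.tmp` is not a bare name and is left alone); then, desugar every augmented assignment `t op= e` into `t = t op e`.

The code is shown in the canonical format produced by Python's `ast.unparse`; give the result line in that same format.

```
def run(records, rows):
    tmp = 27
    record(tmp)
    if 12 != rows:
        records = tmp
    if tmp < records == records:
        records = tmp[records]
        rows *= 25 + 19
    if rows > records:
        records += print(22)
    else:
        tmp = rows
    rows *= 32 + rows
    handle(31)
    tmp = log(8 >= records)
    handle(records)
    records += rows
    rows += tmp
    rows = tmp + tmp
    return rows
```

records = records + rows

Transformed code:
def run(records, rows):
    items = 27
    record(items)
    if 12 != rows:
        records = items
    if items < records == records:
        records = items[records]
        rows = rows * (25 + 19)
    if rows > records:
        records = records + print(22)
    else:
        items = rows
    rows = rows * (32 + rows)
    handle(31)
    items = log(8 >= records)
    handle(records)
    records = records + rows
    rows = rows + items
    rows = items + items
    return rows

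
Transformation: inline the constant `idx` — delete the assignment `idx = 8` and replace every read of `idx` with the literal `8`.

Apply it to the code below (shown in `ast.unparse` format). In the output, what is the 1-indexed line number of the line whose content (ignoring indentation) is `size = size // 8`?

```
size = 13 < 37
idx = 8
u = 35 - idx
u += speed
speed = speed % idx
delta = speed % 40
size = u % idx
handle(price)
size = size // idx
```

Transformed code:
size = 13 < 37
u = 35 - 8
u += speed
speed = speed % 8
delta = speed % 40
size = u % 8
handle(price)
size = size // 8

8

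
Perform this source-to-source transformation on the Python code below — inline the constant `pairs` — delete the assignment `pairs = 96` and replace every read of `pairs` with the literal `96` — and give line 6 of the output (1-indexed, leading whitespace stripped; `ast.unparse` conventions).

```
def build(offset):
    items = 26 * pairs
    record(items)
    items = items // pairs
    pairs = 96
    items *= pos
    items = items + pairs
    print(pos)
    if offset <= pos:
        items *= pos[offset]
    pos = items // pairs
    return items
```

items = items + 96

Transformed code:
def build(offset):
    items = 26 * 96
    record(items)
    items = items // 96
    items *= pos
    items = items + 96
    print(pos)
    if offset <= pos:
        items *= pos[offset]
    pos = items // 96
    return items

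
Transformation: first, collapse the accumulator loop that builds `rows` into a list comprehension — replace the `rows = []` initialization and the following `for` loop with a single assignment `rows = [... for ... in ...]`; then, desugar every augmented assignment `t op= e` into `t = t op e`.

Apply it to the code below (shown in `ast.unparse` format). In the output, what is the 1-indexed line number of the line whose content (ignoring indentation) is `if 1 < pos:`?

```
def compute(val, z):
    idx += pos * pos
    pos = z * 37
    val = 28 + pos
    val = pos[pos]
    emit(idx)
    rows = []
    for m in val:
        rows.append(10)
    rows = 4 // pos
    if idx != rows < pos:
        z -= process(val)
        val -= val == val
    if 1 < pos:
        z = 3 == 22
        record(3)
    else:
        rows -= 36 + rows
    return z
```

12

Transformed code:
def compute(val, z):
    idx = idx + pos * pos
    pos = z * 37
    val = 28 + pos
    val = pos[pos]
    emit(idx)
    rows = [10 for m in val]
    rows = 4 // pos
    if idx != rows < pos:
        z = z - process(val)
        val = val - (val == val)
    if 1 < pos:
        z = 3 == 22
        record(3)
    else:
        rows = rows - (36 + rows)
    return z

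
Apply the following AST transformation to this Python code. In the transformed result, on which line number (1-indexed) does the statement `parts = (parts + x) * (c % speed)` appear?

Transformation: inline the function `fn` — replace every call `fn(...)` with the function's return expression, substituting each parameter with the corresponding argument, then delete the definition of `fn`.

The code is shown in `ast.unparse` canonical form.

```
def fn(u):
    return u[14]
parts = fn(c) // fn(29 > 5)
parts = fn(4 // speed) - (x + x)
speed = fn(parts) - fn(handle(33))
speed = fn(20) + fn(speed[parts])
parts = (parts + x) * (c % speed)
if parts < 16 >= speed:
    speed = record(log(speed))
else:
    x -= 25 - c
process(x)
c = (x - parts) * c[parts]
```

Transformed code:
parts = c[14] // (29 > 5)[14]
parts = (4 // speed)[14] - (x + x)
speed = parts[14] - handle(33)[14]
speed = 20[14] + speed[parts][14]
parts = (parts + x) * (c % speed)
if parts < 16 >= speed:
    speed = record(log(speed))
else:
    x -= 25 - c
process(x)
c = (x - parts) * c[parts]

5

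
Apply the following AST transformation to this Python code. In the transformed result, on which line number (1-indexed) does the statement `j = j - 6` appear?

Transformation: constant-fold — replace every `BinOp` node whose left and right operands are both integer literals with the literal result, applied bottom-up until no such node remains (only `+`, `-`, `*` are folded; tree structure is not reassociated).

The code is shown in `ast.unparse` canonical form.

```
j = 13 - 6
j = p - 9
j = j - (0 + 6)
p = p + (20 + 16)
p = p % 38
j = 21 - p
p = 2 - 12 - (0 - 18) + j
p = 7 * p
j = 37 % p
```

3

Transformed code:
j = 7
j = p - 9
j = j - 6
p = p + 36
p = p % 38
j = 21 - p
p = 8 + j
p = 7 * p
j = 37 % p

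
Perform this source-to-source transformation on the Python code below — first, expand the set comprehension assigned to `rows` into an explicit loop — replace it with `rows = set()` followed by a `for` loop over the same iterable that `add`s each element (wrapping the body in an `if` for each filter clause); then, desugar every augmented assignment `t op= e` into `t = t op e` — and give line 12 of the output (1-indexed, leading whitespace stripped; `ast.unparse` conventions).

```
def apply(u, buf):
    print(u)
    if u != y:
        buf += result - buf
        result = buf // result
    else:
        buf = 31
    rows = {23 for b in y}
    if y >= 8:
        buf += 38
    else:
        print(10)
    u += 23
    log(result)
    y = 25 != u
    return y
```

buf = buf + 38

Transformed code:
def apply(u, buf):
    print(u)
    if u != y:
        buf = buf + (result - buf)
        result = buf // result
    else:
        buf = 31
    rows = set()
    for b in y:
        rows.add(23)
    if y >= 8:
        buf = buf + 38
    else:
        print(10)
    u = u + 23
    log(result)
    y = 25 != u
    return y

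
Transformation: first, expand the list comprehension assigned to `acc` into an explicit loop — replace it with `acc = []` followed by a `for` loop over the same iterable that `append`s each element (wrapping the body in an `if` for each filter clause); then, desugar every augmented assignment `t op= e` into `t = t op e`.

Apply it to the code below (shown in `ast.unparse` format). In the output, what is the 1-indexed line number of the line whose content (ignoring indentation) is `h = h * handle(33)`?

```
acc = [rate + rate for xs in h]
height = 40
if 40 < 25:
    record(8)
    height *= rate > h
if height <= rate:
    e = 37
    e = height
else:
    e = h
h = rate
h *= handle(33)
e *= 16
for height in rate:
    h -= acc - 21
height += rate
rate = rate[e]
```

Transformed code:
acc = []
for xs in h:
    acc.append(rate + rate)
height = 40
if 40 < 25:
    record(8)
    height = height * (rate > h)
if height <= rate:
    e = 37
    e = height
else:
    e = h
h = rate
h = h * handle(33)
e = e * 16
for height in rate:
    h = h - (acc - 21)
height = height + rate
rate = rate[e]

14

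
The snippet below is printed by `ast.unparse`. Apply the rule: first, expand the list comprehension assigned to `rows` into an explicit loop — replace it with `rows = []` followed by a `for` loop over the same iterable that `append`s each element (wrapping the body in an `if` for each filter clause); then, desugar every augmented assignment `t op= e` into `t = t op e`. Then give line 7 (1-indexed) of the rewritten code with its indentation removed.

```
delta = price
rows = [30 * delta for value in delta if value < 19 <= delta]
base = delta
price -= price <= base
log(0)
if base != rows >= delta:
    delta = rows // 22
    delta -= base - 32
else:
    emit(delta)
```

price = price - (price <= base)

Transformed code:
delta = price
rows = []
for value in delta:
    if value < 19 <= delta:
        rows.append(30 * delta)
base = delta
price = price - (price <= base)
log(0)
if base != rows >= delta:
    delta = rows // 22
    delta = delta - (base - 32)
else:
    emit(delta)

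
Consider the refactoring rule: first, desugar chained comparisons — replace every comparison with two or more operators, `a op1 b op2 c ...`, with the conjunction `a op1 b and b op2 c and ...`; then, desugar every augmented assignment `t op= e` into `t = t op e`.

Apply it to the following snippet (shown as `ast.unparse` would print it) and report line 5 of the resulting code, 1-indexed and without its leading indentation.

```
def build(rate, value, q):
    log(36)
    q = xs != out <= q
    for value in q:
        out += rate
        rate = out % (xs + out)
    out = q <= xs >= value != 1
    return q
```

out = out + rate

Transformed code:
def build(rate, value, q):
    log(36)
    q = xs != out and out <= q
    for value in q:
        out = out + rate
        rate = out % (xs + out)
    out = q <= xs and xs >= value and (value != 1)
    return q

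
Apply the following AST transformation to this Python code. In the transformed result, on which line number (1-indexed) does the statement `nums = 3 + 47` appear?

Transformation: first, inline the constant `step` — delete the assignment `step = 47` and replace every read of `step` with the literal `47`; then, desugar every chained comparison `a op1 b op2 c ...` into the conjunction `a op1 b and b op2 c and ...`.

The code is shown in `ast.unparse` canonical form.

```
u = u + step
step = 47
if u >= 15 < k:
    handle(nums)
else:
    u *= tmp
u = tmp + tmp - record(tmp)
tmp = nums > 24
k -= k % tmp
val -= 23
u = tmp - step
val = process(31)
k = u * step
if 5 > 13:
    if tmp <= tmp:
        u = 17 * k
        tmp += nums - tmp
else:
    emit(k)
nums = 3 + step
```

Transformed code:
u = u + 47
if u >= 15 and 15 < k:
    handle(nums)
else:
    u *= tmp
u = tmp + tmp - record(tmp)
tmp = nums > 24
k -= k % tmp
val -= 23
u = tmp - 47
val = process(31)
k = u * 47
if 5 > 13:
    if tmp <= tmp:
        u = 17 * k
        tmp += nums - tmp
else:
    emit(k)
nums = 3 + 47

19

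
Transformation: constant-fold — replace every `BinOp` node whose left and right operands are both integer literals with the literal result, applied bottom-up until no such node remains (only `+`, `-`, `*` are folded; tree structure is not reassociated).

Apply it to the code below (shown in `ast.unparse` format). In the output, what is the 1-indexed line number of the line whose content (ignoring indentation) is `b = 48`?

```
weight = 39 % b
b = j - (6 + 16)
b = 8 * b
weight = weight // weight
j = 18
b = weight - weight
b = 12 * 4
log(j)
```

7

Transformed code:
weight = 39 % b
b = j - 22
b = 8 * b
weight = weight // weight
j = 18
b = weight - weight
b = 48
log(j)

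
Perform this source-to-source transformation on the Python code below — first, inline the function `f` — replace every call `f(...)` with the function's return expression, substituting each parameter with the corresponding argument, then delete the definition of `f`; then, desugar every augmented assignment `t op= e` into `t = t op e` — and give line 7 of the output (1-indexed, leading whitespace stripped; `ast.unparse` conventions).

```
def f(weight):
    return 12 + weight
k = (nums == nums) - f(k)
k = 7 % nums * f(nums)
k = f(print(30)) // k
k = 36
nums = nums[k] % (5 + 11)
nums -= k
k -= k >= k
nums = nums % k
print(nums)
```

k = k - (k >= k)

Transformed code:
k = (nums == nums) - (12 + k)
k = 7 % nums * (12 + nums)
k = (12 + print(30)) // k
k = 36
nums = nums[k] % (5 + 11)
nums = nums - k
k = k - (k >= k)
nums = nums % k
print(nums)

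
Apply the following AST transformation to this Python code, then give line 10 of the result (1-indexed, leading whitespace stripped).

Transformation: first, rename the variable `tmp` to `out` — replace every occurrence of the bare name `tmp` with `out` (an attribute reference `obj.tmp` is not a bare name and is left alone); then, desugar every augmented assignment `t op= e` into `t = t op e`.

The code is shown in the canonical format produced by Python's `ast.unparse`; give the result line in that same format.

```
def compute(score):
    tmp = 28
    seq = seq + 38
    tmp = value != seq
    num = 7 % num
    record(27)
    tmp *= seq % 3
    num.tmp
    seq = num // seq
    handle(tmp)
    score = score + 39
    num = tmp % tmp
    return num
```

handle(out)

Transformed code:
def compute(score):
    out = 28
    seq = seq + 38
    out = value != seq
    num = 7 % num
    record(27)
    out = out * (seq % 3)
    num.tmp
    seq = num // seq
    handle(out)
    score = score + 39
    num = out % out
    return num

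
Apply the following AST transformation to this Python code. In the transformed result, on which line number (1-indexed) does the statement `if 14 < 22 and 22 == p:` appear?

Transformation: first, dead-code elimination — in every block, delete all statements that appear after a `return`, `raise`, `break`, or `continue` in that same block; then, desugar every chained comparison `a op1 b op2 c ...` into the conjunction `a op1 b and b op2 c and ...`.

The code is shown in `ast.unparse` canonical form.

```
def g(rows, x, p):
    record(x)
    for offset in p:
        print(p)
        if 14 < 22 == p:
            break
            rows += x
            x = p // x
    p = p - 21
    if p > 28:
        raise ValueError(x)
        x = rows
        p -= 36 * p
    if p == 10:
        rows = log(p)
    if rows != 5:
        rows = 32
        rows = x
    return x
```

Transformed code:
def g(rows, x, p):
    record(x)
    for offset in p:
        print(p)
        if 14 < 22 and 22 == p:
            break
    p = p - 21
    if p > 28:
        raise ValueError(x)
    if p == 10:
        rows = log(p)
    if rows != 5:
        rows = 32
        rows = x
    return x

5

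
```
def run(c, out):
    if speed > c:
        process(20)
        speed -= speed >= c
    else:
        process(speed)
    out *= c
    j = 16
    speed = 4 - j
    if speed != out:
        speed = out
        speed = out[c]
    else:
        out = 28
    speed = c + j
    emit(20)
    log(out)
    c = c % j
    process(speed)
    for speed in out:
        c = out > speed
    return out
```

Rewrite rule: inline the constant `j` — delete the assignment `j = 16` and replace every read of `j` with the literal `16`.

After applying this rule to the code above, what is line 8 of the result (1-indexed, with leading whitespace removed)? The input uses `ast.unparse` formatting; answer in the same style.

speed = 4 - 16

Transformed code:
def run(c, out):
    if speed > c:
        process(20)
        speed -= speed >= c
    else:
        process(speed)
    out *= c
    speed = 4 - 16
    if speed != out:
        speed = out
        speed = out[c]
    else:
        out = 28
    speed = c + 16
    emit(20)
    log(out)
    c = c % 16
    process(speed)
    for speed in out:
        c = out > speed
    return out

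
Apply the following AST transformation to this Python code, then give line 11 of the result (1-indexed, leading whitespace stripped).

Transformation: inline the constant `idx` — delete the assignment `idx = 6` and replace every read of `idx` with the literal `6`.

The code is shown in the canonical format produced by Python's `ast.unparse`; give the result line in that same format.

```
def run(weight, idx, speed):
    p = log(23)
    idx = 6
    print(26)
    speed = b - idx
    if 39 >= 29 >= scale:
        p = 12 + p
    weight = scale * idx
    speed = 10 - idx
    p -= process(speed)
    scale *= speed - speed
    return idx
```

Transformed code:
def run(weight, idx, speed):
    p = log(23)
    print(26)
    speed = b - 6
    if 39 >= 29 >= scale:
        p = 12 + p
    weight = scale * 6
    speed = 10 - 6
    p -= process(speed)
    scale *= speed - speed
    return 6

return 6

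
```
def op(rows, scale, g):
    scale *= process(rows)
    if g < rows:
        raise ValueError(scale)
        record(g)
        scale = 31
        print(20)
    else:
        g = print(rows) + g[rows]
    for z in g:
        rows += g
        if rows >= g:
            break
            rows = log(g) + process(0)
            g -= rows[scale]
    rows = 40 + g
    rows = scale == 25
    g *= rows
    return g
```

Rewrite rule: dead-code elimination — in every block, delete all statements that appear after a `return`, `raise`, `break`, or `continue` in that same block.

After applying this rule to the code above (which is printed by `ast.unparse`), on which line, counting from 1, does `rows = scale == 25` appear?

12

Transformed code:
def op(rows, scale, g):
    scale *= process(rows)
    if g < rows:
        raise ValueError(scale)
    else:
        g = print(rows) + g[rows]
    for z in g:
        rows += g
        if rows >= g:
            break
    rows = 40 + g
    rows = scale == 25
    g *= rows
    return g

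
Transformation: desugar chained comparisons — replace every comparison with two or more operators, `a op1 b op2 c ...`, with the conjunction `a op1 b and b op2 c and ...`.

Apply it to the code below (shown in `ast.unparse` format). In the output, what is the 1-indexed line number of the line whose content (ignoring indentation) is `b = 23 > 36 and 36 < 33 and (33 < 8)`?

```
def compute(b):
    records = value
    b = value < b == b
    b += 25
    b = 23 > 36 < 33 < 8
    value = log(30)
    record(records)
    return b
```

Transformed code:
def compute(b):
    records = value
    b = value < b and b == b
    b += 25
    b = 23 > 36 and 36 < 33 and (33 < 8)
    value = log(30)
    record(records)
    return b

5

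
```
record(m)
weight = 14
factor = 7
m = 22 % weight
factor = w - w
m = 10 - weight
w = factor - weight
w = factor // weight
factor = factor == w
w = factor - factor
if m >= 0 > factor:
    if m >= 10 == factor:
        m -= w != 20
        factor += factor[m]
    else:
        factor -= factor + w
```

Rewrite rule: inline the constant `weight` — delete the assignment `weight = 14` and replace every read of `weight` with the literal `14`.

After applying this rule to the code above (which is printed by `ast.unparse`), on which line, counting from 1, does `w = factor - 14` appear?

6

Transformed code:
record(m)
factor = 7
m = 22 % 14
factor = w - w
m = 10 - 14
w = factor - 14
w = factor // 14
factor = factor == w
w = factor - factor
if m >= 0 > factor:
    if m >= 10 == factor:
        m -= w != 20
        factor += factor[m]
    else:
        factor -= factor + w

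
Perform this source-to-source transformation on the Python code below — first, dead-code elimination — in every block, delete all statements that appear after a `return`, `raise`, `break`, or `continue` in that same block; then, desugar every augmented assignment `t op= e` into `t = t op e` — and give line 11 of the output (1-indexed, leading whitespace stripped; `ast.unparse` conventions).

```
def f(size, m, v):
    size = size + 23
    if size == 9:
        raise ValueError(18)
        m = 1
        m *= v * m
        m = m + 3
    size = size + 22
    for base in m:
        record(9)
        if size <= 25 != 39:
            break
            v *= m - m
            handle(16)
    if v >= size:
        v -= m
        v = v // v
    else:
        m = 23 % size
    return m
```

v = v - m

Transformed code:
def f(size, m, v):
    size = size + 23
    if size == 9:
        raise ValueError(18)
    size = size + 22
    for base in m:
        record(9)
        if size <= 25 != 39:
            break
    if v >= size:
        v = v - m
        v = v // v
    else:
        m = 23 % size
    return m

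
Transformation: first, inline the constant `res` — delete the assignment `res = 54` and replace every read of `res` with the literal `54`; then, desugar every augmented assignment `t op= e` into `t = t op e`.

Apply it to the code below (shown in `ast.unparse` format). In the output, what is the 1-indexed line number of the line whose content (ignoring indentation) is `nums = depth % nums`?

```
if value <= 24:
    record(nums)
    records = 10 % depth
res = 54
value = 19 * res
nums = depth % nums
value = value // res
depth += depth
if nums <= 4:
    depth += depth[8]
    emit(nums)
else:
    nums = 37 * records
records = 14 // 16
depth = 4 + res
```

5

Transformed code:
if value <= 24:
    record(nums)
    records = 10 % depth
value = 19 * 54
nums = depth % nums
value = value // 54
depth = depth + depth
if nums <= 4:
    depth = depth + depth[8]
    emit(nums)
else:
    nums = 37 * records
records = 14 // 16
depth = 4 + 54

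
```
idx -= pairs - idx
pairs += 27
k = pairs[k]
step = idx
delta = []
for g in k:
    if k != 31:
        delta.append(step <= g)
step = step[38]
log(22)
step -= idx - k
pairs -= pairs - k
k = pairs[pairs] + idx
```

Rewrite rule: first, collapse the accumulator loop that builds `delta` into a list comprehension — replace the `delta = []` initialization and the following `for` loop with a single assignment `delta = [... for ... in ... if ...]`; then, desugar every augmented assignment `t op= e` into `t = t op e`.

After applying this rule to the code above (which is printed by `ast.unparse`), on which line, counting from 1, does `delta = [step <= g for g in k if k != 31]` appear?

Transformed code:
idx = idx - (pairs - idx)
pairs = pairs + 27
k = pairs[k]
step = idx
delta = [step <= g for g in k if k != 31]
step = step[38]
log(22)
step = step - (idx - k)
pairs = pairs - (pairs - k)
k = pairs[pairs] + idx

5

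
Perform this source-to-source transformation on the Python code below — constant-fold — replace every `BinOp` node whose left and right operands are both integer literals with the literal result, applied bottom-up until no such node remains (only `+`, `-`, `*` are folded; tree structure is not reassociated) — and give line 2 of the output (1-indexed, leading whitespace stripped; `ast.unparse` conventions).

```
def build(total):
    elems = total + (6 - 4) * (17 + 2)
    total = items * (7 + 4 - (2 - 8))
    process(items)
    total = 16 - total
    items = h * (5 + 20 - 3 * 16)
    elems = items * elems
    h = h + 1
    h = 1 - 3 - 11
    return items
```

Transformed code:
def build(total):
    elems = total + 38
    total = items * 17
    process(items)
    total = 16 - total
    items = h * -23
    elems = items * elems
    h = h + 1
    h = -13
    return items

elems = total + 38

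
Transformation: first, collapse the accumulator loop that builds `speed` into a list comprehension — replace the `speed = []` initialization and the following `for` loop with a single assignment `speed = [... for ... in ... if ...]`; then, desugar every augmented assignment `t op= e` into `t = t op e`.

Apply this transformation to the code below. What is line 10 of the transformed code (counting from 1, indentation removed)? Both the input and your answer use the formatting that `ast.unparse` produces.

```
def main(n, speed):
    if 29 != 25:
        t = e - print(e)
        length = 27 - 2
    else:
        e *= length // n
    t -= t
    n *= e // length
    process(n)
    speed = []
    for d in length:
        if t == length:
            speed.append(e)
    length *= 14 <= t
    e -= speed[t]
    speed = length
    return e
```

speed = [e for d in length if t == length]

Transformed code:
def main(n, speed):
    if 29 != 25:
        t = e - print(e)
        length = 27 - 2
    else:
        e = e * (length // n)
    t = t - t
    n = n * (e // length)
    process(n)
    speed = [e for d in length if t == length]
    length = length * (14 <= t)
    e = e - speed[t]
    speed = length
    return e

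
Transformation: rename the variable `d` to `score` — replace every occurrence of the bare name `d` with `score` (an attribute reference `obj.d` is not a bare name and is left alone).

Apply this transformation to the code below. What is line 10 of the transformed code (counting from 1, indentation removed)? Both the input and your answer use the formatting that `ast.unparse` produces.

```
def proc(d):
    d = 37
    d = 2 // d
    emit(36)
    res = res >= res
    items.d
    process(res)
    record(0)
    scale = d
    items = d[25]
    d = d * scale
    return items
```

items = score[25]

Transformed code:
def proc(score):
    score = 37
    score = 2 // score
    emit(36)
    res = res >= res
    items.d
    process(res)
    record(0)
    scale = score
    items = score[25]
    score = score * scale
    return items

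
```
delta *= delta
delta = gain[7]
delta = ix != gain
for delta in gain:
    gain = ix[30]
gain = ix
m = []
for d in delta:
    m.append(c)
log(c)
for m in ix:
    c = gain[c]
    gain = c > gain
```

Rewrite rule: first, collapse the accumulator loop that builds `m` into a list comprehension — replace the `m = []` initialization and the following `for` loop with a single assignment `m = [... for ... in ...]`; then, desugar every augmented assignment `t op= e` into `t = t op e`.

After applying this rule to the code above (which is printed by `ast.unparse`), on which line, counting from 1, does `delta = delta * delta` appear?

Transformed code:
delta = delta * delta
delta = gain[7]
delta = ix != gain
for delta in gain:
    gain = ix[30]
gain = ix
m = [c for d in delta]
log(c)
for m in ix:
    c = gain[c]
    gain = c > gain

1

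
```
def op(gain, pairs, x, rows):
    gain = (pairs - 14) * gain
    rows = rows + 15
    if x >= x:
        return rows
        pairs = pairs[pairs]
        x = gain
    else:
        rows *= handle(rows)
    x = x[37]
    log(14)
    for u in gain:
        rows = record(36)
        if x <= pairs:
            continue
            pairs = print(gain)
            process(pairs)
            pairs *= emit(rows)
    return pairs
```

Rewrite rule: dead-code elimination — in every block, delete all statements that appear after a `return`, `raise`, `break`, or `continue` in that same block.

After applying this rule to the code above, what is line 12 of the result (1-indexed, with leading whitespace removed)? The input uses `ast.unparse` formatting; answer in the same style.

if x <= pairs:

Transformed code:
def op(gain, pairs, x, rows):
    gain = (pairs - 14) * gain
    rows = rows + 15
    if x >= x:
        return rows
    else:
        rows *= handle(rows)
    x = x[37]
    log(14)
    for u in gain:
        rows = record(36)
        if x <= pairs:
            continue
    return pairs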